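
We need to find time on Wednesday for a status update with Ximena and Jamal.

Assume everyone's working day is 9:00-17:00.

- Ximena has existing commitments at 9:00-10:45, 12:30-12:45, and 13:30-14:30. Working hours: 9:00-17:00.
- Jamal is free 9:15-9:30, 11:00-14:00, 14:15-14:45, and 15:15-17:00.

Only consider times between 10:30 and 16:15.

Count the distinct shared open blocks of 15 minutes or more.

Ximena free within 09:00–17:00: 10:45–12:30, 12:45–13:30, 14:30–17:00.
Ximena ∩ Jamal: 11:00–12:30, 12:45–13:30, 14:30–14:45, 15:15–17:00.
Restricted to 10:30–16:15: 11:00–12:30, 12:45–13:30, 14:30–14:45, 15:15–16:15.
Windows ≥ 15 min: 11:00–12:30, 12:45–13:30, 14:30–14:45, 15:15–16:15.
That's 4 windows.

4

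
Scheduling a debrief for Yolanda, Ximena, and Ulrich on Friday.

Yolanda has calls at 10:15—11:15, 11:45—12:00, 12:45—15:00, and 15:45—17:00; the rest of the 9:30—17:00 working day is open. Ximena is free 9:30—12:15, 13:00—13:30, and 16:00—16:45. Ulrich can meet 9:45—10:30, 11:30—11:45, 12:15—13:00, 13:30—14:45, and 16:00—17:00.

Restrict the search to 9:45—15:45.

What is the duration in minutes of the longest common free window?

Yolanda free within 09:30–17:00: 09:30–10:15, 11:15–11:45, 12:00–12:45, 15:00–15:45.
Yolanda ∩ Ximena: 09:30–10:15, 11:15–11:45, 12:00–12:15.
Yolanda ∩ Ximena ∩ Ulrich: 09:45–10:15, 11:30–11:45.
Restricted to 09:45–15:45: 09:45–10:15, 11:30–11:45.
Common window lengths: 30, 15 min; longest is 30.

30 minutes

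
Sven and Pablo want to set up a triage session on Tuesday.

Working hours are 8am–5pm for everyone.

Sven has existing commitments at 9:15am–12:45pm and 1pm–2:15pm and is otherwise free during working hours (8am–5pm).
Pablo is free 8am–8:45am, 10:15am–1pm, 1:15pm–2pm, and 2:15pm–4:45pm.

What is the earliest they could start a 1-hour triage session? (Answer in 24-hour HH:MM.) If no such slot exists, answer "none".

14:15

Sven free within 08:00–17:00: 08:00–09:15, 12:45–13:00, 14:15–17:00.
Sven ∩ Pablo: 08:00–08:45, 12:45–13:00, 14:15–16:45.
Windows ≥ 60 min: 14:15–16:45.
Earliest such window starts at 14:15.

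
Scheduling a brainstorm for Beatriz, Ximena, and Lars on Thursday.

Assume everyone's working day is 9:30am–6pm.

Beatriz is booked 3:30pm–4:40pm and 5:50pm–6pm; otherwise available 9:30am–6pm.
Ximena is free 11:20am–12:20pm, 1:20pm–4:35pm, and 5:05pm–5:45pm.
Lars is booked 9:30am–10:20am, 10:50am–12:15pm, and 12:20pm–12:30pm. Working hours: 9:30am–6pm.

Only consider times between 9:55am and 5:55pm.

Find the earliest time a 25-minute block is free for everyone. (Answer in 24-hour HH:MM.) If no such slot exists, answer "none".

Beatriz free within 09:30–18:00: 09:30–15:30, 16:40–17:50.
Lars free within 09:30–18:00: 10:20–10:50, 12:15–12:20, 12:30–18:00.
Beatriz ∩ Ximena: 11:20–12:20, 13:20–15:30, 17:05–17:45.
Beatriz ∩ Ximena ∩ Lars: 12:15–12:20, 13:20–15:30, 17:05–17:45.
Restricted to 09:55–17:55: 12:15–12:20, 13:20–15:30, 17:05–17:45.
Windows ≥ 25 min: 13:20–15:30, 17:05–17:45.
Earliest such window starts at 13:20.

13:20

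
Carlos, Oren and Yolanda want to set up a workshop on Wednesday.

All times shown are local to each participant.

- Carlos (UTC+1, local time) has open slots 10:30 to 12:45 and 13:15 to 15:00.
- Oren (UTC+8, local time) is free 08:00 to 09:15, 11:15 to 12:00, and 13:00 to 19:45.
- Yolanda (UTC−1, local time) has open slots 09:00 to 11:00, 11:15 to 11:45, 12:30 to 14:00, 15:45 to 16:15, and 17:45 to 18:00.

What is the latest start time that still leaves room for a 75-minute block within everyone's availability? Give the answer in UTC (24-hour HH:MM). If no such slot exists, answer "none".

10:30

Carlos → UTC: 09:30–11:45, 12:15–14:00.
Oren → UTC: 00:00–01:15, 03:15–04:00, 05:00–11:45.
Yolanda → UTC: 10:00–12:00, 12:15–12:45, 13:30–15:00, 16:45–17:15, 18:45–19:00.
Carlos ∩ Oren: 09:30–11:45.
Carlos ∩ Oren ∩ Yolanda: 10:00–11:45.
Windows ≥ 75 min: 10:00–11:45.
Latest start in the last window 10:00–11:45 is 11:45 − 75 min = 10:30.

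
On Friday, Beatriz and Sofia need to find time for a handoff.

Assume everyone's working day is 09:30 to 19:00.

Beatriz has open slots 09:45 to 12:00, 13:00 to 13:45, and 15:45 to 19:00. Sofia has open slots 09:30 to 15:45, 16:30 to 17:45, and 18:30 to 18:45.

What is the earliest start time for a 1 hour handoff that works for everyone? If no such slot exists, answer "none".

Beatriz ∩ Sofia: 09:45–12:00, 13:00–13:45, 16:30–17:45, 18:30–18:45.
Windows ≥ 60 min: 09:45–12:00, 16:30–17:45.
Earliest such window starts at 09:45.

09:45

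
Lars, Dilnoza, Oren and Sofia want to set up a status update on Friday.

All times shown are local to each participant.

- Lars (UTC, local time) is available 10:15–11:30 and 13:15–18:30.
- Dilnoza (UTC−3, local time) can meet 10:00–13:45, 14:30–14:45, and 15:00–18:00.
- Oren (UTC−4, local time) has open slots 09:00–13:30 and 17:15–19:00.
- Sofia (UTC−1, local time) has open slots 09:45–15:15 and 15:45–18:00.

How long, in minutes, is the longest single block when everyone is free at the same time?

180 minutes

Lars → UTC: 10:15–11:30, 13:15–18:30.
Dilnoza → UTC: 13:00–16:45, 17:30–17:45, 18:00–21:00.
Oren → UTC: 13:00–17:30, 21:15–23:00.
Sofia → UTC: 10:45–16:15, 16:45–19:00.
Lars ∩ Dilnoza: 13:15–16:45, 17:30–17:45, 18:00–18:30.
Lars ∩ Dilnoza ∩ Oren: 13:15–16:45.
Lars ∩ Dilnoza ∩ Oren ∩ Sofia: 13:15–16:15.
Single common window of 180 minutes.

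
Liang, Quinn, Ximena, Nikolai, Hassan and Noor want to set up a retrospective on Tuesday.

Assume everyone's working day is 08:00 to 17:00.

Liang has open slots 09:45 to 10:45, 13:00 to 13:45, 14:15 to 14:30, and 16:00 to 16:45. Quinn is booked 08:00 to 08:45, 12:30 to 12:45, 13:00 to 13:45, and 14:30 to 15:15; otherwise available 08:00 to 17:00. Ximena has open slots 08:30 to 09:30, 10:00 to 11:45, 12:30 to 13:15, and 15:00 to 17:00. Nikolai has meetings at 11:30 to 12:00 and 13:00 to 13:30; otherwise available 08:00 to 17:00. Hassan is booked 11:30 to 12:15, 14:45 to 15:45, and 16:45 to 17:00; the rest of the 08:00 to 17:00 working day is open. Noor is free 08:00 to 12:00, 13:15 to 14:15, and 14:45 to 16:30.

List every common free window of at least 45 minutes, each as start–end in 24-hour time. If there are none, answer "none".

Quinn free within 08:00–17:00: 08:45–12:30, 12:45–13:00, 13:45–14:30, 15:15–17:00.
Nikolai free within 08:00–17:00: 08:00–11:30, 12:00–13:00, 13:30–17:00.
Hassan free within 08:00–17:00: 08:00–11:30, 12:15–14:45, 15:45–16:45.
Liang ∩ Quinn: 09:45–10:45, 14:15–14:30, 16:00–16:45.
Liang ∩ Quinn ∩ Ximena: 10:00–10:45, 16:00–16:45.
Liang ∩ Quinn ∩ Ximena ∩ Nikolai: 10:00–10:45, 16:00–16:45.
Liang ∩ Quinn ∩ Ximena ∩ Nikolai ∩ Hassan: 10:00–10:45, 16:00–16:45.
Liang ∩ Quinn ∩ Ximena ∩ Nikolai ∩ Hassan ∩ Noor: 10:00–10:45, 16:00–16:30.
Windows ≥ 45 min: 10:00–10:45.

10:00–10:45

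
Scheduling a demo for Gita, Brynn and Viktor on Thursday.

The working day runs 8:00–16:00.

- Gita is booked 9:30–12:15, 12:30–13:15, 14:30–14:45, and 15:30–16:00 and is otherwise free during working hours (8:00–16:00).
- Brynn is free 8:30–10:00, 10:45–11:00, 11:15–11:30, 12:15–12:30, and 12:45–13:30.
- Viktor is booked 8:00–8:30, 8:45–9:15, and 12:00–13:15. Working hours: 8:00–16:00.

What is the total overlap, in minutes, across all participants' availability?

45 minutes

Gita free within 08:00–16:00: 08:00–09:30, 12:15–12:30, 13:15–14:30, 14:45–15:30.
Viktor free within 08:00–16:00: 08:30–08:45, 09:15–12:00, 13:15–16:00.
Gita ∩ Brynn: 08:30–09:30, 12:15–12:30, 13:15–13:30.
Gita ∩ Brynn ∩ Viktor: 08:30–08:45, 09:15–09:30, 13:15–13:30.
Total common minutes: 15 + 15 + 15 = 45.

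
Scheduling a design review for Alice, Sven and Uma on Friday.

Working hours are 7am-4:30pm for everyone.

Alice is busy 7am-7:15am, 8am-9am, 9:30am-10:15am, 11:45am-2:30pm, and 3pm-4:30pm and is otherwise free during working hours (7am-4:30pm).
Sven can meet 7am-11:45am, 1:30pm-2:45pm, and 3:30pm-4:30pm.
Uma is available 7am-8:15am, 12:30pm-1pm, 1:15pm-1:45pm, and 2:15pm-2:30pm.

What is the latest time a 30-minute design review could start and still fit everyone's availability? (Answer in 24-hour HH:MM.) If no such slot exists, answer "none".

Alice free within 07:00–16:30: 07:15–08:00, 09:00–09:30, 10:15–11:45, 14:30–15:00.
Alice ∩ Sven: 07:15–08:00, 09:00–09:30, 10:15–11:45, 14:30–14:45.
Alice ∩ Sven ∩ Uma: 07:15–08:00.
Windows ≥ 30 min: 07:15–08:00.
Latest start in the last window 07:15–08:00 is 08:00 − 30 min = 07:30.

07:30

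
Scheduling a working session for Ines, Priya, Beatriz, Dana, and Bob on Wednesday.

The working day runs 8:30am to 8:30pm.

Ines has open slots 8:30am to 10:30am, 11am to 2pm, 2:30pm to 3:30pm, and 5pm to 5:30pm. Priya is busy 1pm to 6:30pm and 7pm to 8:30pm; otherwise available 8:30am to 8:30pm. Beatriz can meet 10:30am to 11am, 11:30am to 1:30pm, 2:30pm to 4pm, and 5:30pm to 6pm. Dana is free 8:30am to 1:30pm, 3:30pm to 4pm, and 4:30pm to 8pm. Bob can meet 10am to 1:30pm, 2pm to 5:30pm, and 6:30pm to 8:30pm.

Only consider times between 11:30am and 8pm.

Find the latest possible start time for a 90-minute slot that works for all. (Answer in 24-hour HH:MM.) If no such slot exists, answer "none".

Priya free within 08:30–20:30: 08:30–13:00, 18:30–19:00.
Ines ∩ Priya: 08:30–10:30, 11:00–13:00.
Ines ∩ Priya ∩ Beatriz: 11:30–13:00.
Ines ∩ Priya ∩ Beatriz ∩ Dana: 11:30–13:00.
Ines ∩ Priya ∩ Beatriz ∩ Dana ∩ Bob: 11:30–13:00.
Restricted to 11:30–20:00: 11:30–13:00.
Windows ≥ 90 min: 11:30–13:00.
Latest start in the last window 11:30–13:00 is 13:00 − 90 min = 11:30.

11:30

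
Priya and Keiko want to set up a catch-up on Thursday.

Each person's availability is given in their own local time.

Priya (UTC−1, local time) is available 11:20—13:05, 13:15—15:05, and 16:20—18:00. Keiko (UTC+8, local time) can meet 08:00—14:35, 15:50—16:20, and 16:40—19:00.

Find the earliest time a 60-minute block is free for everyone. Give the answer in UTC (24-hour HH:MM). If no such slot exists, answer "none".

none

Priya → UTC: 12:20–14:05, 14:15–16:05, 17:20–19:00.
Keiko → UTC: 00:00–06:35, 07:50–08:20, 08:40–11:00.
Priya ∩ Keiko: (none).
Windows ≥ 60 min: (none).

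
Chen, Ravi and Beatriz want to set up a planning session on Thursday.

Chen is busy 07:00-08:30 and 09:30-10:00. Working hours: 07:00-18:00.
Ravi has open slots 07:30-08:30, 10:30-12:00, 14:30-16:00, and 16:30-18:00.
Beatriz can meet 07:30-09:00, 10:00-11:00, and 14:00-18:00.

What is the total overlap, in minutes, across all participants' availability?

210 minutes

Chen free within 07:00–18:00: 08:30–09:30, 10:00–18:00.
Chen ∩ Ravi: 10:30–12:00, 14:30–16:00, 16:30–18:00.
Chen ∩ Ravi ∩ Beatriz: 10:30–11:00, 14:30–16:00, 16:30–18:00.
Total common minutes: 30 + 90 + 90 = 210.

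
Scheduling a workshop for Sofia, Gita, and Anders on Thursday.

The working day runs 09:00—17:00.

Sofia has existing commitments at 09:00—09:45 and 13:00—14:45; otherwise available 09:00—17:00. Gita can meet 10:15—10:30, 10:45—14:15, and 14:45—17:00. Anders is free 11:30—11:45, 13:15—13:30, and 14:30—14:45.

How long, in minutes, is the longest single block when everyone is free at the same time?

15 minutes

Sofia free within 09:00–17:00: 09:45–13:00, 14:45–17:00.
Sofia ∩ Gita: 10:15–10:30, 10:45–13:00, 14:45–17:00.
Sofia ∩ Gita ∩ Anders: 11:30–11:45.
Single common window of 15 minutes.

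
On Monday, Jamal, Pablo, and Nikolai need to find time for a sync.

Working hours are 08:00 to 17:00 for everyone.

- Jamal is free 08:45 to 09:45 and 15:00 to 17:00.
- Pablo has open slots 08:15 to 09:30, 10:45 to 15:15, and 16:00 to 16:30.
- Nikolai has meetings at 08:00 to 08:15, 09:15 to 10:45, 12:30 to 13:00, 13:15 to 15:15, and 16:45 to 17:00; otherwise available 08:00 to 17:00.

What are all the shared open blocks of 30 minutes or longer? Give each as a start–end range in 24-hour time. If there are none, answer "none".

08:45–09:15, 16:00–16:30

Nikolai free within 08:00–17:00: 08:15–09:15, 10:45–12:30, 13:00–13:15, 15:15–16:45.
Jamal ∩ Pablo: 08:45–09:30, 15:00–15:15, 16:00–16:30.
Jamal ∩ Pablo ∩ Nikolai: 08:45–09:15, 16:00–16:30.
Windows ≥ 30 min: 08:45–09:15, 16:00–16:30.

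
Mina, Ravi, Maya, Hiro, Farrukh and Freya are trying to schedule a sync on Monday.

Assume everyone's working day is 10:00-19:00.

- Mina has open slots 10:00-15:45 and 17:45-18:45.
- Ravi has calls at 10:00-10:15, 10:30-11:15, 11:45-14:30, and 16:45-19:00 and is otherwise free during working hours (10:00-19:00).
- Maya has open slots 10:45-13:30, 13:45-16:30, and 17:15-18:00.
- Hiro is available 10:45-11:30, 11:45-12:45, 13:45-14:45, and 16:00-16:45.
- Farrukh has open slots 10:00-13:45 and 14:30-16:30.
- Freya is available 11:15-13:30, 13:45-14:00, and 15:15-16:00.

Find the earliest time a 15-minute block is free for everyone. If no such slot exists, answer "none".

Ravi free within 10:00–19:00: 10:15–10:30, 11:15–11:45, 14:30–16:45.
Mina ∩ Ravi: 10:15–10:30, 11:15–11:45, 14:30–15:45.
Mina ∩ Ravi ∩ Maya: 11:15–11:45, 14:30–15:45.
Mina ∩ Ravi ∩ Maya ∩ Hiro: 11:15–11:30, 14:30–14:45.
Mina ∩ Ravi ∩ Maya ∩ Hiro ∩ Farrukh: 11:15–11:30, 14:30–14:45.
Mina ∩ Ravi ∩ Maya ∩ Hiro ∩ Farrukh ∩ Freya: 11:15–11:30.
Windows ≥ 15 min: 11:15–11:30.
Earliest such window starts at 11:15.

11:15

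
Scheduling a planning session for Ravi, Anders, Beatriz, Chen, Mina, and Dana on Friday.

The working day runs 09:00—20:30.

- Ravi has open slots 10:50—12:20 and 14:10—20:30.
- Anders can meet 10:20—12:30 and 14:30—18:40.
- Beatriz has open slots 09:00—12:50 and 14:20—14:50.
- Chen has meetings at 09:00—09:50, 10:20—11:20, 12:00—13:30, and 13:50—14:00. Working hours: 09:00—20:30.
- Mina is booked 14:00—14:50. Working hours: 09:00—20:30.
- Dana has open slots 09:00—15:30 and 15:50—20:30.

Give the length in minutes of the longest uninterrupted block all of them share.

Chen free within 09:00–20:30: 09:50–10:20, 11:20–12:00, 13:30–13:50, 14:00–20:30.
Mina free within 09:00–20:30: 09:00–14:00, 14:50–20:30.
Ravi ∩ Anders: 10:50–12:20, 14:30–18:40.
Ravi ∩ Anders ∩ Beatriz: 10:50–12:20, 14:30–14:50.
Ravi ∩ Anders ∩ Beatriz ∩ Chen: 11:20–12:00, 14:30–14:50.
Ravi ∩ Anders ∩ Beatriz ∩ Chen ∩ Mina: 11:20–12:00.
Ravi ∩ Anders ∩ Beatriz ∩ Chen ∩ Mina ∩ Dana: 11:20–12:00.
Single common window of 40 minutes.

40 minutes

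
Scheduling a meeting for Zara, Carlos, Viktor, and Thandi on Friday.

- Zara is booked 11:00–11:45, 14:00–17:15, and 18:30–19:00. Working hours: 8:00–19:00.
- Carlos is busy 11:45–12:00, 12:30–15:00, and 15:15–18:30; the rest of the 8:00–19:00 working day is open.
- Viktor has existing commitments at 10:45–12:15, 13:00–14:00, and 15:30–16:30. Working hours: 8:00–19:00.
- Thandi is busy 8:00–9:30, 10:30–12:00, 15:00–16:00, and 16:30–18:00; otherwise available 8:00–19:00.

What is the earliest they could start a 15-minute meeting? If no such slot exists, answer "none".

09:30

Zara free within 08:00–19:00: 08:00–11:00, 11:45–14:00, 17:15–18:30.
Carlos free within 08:00–19:00: 08:00–11:45, 12:00–12:30, 15:00–15:15, 18:30–19:00.
Viktor free within 08:00–19:00: 08:00–10:45, 12:15–13:00, 14:00–15:30, 16:30–19:00.
Thandi free within 08:00–19:00: 09:30–10:30, 12:00–15:00, 16:00–16:30, 18:00–19:00.
Zara ∩ Carlos: 08:00–11:00, 12:00–12:30.
Zara ∩ Carlos ∩ Viktor: 08:00–10:45, 12:15–12:30.
Zara ∩ Carlos ∩ Viktor ∩ Thandi: 09:30–10:30, 12:15–12:30.
Windows ≥ 15 min: 09:30–10:30, 12:15–12:30.
Earliest such window starts at 09:30.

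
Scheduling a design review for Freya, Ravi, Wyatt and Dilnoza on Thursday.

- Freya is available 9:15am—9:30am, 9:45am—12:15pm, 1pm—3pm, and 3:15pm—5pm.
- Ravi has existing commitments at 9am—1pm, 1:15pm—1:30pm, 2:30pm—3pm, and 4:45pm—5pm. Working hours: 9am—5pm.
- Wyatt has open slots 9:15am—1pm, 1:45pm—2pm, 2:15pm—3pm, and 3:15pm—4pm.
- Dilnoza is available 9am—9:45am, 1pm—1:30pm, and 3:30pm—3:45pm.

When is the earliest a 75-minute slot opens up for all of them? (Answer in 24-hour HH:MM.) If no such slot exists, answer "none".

Ravi free within 09:00–17:00: 13:00–13:15, 13:30–14:30, 15:00–16:45.
Freya ∩ Ravi: 13:00–13:15, 13:30–14:30, 15:15–16:45.
Freya ∩ Ravi ∩ Wyatt: 13:45–14:00, 14:15–14:30, 15:15–16:00.
Freya ∩ Ravi ∩ Wyatt ∩ Dilnoza: 15:30–15:45.
Windows ≥ 75 min: (none).

none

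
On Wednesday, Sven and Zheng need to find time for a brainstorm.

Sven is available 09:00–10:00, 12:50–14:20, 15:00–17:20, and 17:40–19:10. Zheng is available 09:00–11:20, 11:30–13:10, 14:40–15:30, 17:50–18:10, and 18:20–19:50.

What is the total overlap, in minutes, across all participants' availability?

Sven ∩ Zheng: 09:00–10:00, 12:50–13:10, 15:00–15:30, 17:50–18:10, 18:20–19:10.
Total common minutes: 60 + 20 + 30 + 20 + 50 = 180.

180 minutes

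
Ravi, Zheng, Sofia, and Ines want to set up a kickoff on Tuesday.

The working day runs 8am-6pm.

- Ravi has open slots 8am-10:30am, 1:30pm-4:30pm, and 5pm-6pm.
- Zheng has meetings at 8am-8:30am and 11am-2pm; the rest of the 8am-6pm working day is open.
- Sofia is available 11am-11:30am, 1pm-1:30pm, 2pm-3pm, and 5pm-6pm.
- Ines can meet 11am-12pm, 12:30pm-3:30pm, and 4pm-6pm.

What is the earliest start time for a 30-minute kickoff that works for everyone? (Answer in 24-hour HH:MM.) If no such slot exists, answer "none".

Zheng free within 08:00–18:00: 08:30–11:00, 14:00–18:00.
Ravi ∩ Zheng: 08:30–10:30, 14:00–16:30, 17:00–18:00.
Ravi ∩ Zheng ∩ Sofia: 14:00–15:00, 17:00–18:00.
Ravi ∩ Zheng ∩ Sofia ∩ Ines: 14:00–15:00, 17:00–18:00.
Windows ≥ 30 min: 14:00–15:00, 17:00–18:00.
Earliest such window starts at 14:00.

14:00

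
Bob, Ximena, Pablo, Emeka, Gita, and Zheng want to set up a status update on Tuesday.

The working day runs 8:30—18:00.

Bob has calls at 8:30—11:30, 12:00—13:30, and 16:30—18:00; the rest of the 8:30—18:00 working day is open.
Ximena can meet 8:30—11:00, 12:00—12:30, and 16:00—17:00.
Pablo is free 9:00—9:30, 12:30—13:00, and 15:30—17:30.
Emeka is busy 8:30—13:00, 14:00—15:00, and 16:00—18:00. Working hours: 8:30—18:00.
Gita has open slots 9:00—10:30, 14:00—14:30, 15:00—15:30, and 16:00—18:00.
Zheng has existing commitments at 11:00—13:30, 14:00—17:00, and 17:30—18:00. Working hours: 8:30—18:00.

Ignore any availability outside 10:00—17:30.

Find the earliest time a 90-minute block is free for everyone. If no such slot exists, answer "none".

none

Bob free within 08:30–18:00: 11:30–12:00, 13:30–16:30.
Emeka free within 08:30–18:00: 13:00–14:00, 15:00–16:00.
Zheng free within 08:30–18:00: 08:30–11:00, 13:30–14:00, 17:00–17:30.
Bob ∩ Ximena: 16:00–16:30.
Bob ∩ Ximena ∩ Pablo: 16:00–16:30.
Bob ∩ Ximena ∩ Pablo ∩ Emeka: (none).
Bob ∩ Ximena ∩ Pablo ∩ Emeka ∩ Gita: (none).
Bob ∩ Ximena ∩ Pablo ∩ Emeka ∩ Gita ∩ Zheng: (none).
Restricted to 10:00–17:30: (none).
Windows ≥ 90 min: (none).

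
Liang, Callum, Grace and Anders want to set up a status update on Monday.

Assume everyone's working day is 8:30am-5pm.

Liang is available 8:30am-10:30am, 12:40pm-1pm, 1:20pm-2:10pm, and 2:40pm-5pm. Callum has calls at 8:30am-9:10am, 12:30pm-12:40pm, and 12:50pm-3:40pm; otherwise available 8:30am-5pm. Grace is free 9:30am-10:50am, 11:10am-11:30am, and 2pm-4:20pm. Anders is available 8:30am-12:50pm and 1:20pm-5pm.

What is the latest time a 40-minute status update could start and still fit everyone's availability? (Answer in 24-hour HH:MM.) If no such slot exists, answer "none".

Callum free within 08:30–17:00: 09:10–12:30, 12:40–12:50, 15:40–17:00.
Liang ∩ Callum: 09:10–10:30, 12:40–12:50, 15:40–17:00.
Liang ∩ Callum ∩ Grace: 09:30–10:30, 15:40–16:20.
Liang ∩ Callum ∩ Grace ∩ Anders: 09:30–10:30, 15:40–16:20.
Windows ≥ 40 min: 09:30–10:30, 15:40–16:20.
Latest start in the last window 15:40–16:20 is 16:20 − 40 min = 15:40.

15:40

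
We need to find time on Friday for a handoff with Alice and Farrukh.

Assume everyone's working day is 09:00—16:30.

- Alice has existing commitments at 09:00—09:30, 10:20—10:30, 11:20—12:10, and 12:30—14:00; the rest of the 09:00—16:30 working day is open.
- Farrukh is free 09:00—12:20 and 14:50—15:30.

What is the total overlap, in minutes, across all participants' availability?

150 minutes

Alice free within 09:00–16:30: 09:30–10:20, 10:30–11:20, 12:10–12:30, 14:00–16:30.
Alice ∩ Farrukh: 09:30–10:20, 10:30–11:20, 12:10–12:20, 14:50–15:30.
Total common minutes: 50 + 50 + 10 + 40 = 150.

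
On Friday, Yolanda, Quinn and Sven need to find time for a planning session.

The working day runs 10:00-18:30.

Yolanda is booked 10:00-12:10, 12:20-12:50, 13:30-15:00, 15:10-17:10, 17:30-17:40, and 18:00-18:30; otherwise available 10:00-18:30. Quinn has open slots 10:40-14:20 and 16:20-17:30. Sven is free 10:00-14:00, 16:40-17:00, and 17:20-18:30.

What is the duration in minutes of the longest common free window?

Yolanda free within 10:00–18:30: 12:10–12:20, 12:50–13:30, 15:00–15:10, 17:10–17:30, 17:40–18:00.
Yolanda ∩ Quinn: 12:10–12:20, 12:50–13:30, 17:10–17:30.
Yolanda ∩ Quinn ∩ Sven: 12:10–12:20, 12:50–13:30, 17:20–17:30.
Common window lengths: 10, 40, 10 min; longest is 40.

40 minutes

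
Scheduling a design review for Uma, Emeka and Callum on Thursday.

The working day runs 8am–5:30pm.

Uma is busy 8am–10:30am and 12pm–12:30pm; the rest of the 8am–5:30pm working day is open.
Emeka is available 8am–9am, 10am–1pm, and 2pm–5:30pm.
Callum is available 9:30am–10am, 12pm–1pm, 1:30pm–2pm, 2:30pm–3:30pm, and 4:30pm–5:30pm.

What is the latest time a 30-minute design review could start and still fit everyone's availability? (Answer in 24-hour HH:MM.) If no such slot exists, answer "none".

17:00

Uma free within 08:00–17:30: 10:30–12:00, 12:30–17:30.
Uma ∩ Emeka: 10:30–12:00, 12:30–13:00, 14:00–17:30.
Uma ∩ Emeka ∩ Callum: 12:30–13:00, 14:30–15:30, 16:30–17:30.
Windows ≥ 30 min: 12:30–13:00, 14:30–15:30, 16:30–17:30.
Latest start in the last window 16:30–17:30 is 17:30 − 30 min = 17:00.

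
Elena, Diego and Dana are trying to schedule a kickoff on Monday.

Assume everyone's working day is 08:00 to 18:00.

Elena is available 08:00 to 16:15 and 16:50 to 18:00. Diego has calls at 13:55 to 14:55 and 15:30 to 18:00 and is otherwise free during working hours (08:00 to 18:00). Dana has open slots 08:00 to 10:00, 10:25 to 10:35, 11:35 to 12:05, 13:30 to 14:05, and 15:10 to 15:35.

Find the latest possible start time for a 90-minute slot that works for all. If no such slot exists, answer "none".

08:30

Diego free within 08:00–18:00: 08:00–13:55, 14:55–15:30.
Elena ∩ Diego: 08:00–13:55, 14:55–15:30.
Elena ∩ Diego ∩ Dana: 08:00–10:00, 10:25–10:35, 11:35–12:05, 13:30–13:55, 15:10–15:30.
Windows ≥ 90 min: 08:00–10:00.
Latest start in the last window 08:00–10:00 is 10:00 − 90 min = 08:30.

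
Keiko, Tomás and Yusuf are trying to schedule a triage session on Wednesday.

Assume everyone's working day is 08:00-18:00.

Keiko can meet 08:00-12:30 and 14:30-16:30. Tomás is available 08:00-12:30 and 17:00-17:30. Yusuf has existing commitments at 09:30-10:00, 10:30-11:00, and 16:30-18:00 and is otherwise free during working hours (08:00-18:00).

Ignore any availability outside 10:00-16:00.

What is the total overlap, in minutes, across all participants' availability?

Yusuf free within 08:00–18:00: 08:00–09:30, 10:00–10:30, 11:00–16:30.
Keiko ∩ Tomás: 08:00–12:30.
Keiko ∩ Tomás ∩ Yusuf: 08:00–09:30, 10:00–10:30, 11:00–12:30.
Restricted to 10:00–16:00: 10:00–10:30, 11:00–12:30.
Total common minutes: 30 + 90 = 120.

120 minutes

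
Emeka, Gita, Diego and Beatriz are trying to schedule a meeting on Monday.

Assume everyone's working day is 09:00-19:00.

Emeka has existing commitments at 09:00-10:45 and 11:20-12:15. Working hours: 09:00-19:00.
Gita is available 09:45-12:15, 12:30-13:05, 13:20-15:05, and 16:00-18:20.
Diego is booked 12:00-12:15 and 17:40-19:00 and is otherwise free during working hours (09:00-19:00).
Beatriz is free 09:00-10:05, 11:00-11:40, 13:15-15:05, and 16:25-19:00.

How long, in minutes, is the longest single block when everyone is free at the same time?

105 minutes

Emeka free within 09:00–19:00: 10:45–11:20, 12:15–19:00.
Diego free within 09:00–19:00: 09:00–12:00, 12:15–17:40.
Emeka ∩ Gita: 10:45–11:20, 12:30–13:05, 13:20–15:05, 16:00–18:20.
Emeka ∩ Gita ∩ Diego: 10:45–11:20, 12:30–13:05, 13:20–15:05, 16:00–17:40.
Emeka ∩ Gita ∩ Diego ∩ Beatriz: 11:00–11:20, 13:20–15:05, 16:25–17:40.
Common window lengths: 20, 105, 75 min; longest is 105.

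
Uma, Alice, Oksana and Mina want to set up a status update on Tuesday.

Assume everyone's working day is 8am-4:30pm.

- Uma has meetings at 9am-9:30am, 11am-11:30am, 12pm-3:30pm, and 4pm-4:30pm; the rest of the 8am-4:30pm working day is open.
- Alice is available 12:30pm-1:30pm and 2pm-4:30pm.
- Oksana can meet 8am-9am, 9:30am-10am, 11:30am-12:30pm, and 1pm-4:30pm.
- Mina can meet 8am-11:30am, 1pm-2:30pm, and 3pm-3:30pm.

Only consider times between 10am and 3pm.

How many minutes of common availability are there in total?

0 minutes

Uma free within 08:00–16:30: 08:00–09:00, 09:30–11:00, 11:30–12:00, 15:30–16:00.
Uma ∩ Alice: 15:30–16:00.
Uma ∩ Alice ∩ Oksana: 15:30–16:00.
Uma ∩ Alice ∩ Oksana ∩ Mina: (none).
Restricted to 10:00–15:00: (none).
Total common minutes: 0.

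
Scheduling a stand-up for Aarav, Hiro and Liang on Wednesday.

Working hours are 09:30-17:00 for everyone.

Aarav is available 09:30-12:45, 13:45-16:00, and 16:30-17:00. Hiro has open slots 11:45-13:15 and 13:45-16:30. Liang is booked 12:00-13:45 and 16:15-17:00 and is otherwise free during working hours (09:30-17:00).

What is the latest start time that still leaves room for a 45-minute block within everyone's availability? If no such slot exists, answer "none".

15:15

Liang free within 09:30–17:00: 09:30–12:00, 13:45–16:15.
Aarav ∩ Hiro: 11:45–12:45, 13:45–16:00.
Aarav ∩ Hiro ∩ Liang: 11:45–12:00, 13:45–16:00.
Windows ≥ 45 min: 13:45–16:00.
Latest start in the last window 13:45–16:00 is 16:00 − 45 min = 15:15.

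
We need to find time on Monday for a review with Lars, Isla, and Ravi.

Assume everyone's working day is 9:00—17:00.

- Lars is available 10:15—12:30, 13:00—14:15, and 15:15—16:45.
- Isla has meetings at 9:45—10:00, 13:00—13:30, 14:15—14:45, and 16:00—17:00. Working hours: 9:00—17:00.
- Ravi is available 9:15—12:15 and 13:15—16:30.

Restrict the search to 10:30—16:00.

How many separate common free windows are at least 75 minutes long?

Isla free within 09:00–17:00: 09:00–09:45, 10:00–13:00, 13:30–14:15, 14:45–16:00.
Lars ∩ Isla: 10:15–12:30, 13:30–14:15, 15:15–16:00.
Lars ∩ Isla ∩ Ravi: 10:15–12:15, 13:30–14:15, 15:15–16:00.
Restricted to 10:30–16:00: 10:30–12:15, 13:30–14:15, 15:15–16:00.
Windows ≥ 75 min: 10:30–12:15.
That's 1 window.

1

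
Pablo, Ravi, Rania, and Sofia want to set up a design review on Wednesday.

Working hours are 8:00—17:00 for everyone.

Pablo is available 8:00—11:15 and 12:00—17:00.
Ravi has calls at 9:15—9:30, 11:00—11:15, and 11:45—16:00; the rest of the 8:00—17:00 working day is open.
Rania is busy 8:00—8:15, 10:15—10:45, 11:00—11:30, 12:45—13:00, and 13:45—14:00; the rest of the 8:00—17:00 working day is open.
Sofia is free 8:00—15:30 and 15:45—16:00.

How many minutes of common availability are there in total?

120 minutes

Ravi free within 08:00–17:00: 08:00–09:15, 09:30–11:00, 11:15–11:45, 16:00–17:00.
Rania free within 08:00–17:00: 08:15–10:15, 10:45–11:00, 11:30–12:45, 13:00–13:45, 14:00–17:00.
Pablo ∩ Ravi: 08:00–09:15, 09:30–11:00, 16:00–17:00.
Pablo ∩ Ravi ∩ Rania: 08:15–09:15, 09:30–10:15, 10:45–11:00, 16:00–17:00.
Pablo ∩ Ravi ∩ Rania ∩ Sofia: 08:15–09:15, 09:30–10:15, 10:45–11:00.
Total common minutes: 60 + 45 + 15 = 120.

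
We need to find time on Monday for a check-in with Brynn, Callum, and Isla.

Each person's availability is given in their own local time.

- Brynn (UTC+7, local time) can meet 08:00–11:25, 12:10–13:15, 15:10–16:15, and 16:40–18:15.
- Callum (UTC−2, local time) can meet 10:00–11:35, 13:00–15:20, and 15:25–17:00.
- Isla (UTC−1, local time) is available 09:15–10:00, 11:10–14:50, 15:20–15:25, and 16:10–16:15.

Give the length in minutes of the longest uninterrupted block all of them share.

0 minutes

Brynn → UTC: 01:00–04:25, 05:10–06:15, 08:10–09:15, 09:40–11:15.
Callum → UTC: 12:00–13:35, 15:00–17:20, 17:25–19:00.
Isla → UTC: 10:15–11:00, 12:10–15:50, 16:20–16:25, 17:10–17:15.
Brynn ∩ Callum: (none).
Brynn ∩ Callum ∩ Isla: (none).
No common window.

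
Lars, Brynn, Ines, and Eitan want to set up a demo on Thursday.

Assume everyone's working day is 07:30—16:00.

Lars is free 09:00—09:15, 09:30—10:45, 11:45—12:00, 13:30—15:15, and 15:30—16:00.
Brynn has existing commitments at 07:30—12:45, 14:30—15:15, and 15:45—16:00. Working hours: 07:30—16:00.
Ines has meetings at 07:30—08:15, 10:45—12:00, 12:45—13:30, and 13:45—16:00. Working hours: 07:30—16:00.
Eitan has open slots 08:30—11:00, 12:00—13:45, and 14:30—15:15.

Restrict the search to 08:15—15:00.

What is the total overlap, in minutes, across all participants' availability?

Brynn free within 07:30–16:00: 12:45–14:30, 15:15–15:45.
Ines free within 07:30–16:00: 08:15–10:45, 12:00–12:45, 13:30–13:45.
Lars ∩ Brynn: 13:30–14:30, 15:30–15:45.
Lars ∩ Brynn ∩ Ines: 13:30–13:45.
Lars ∩ Brynn ∩ Ines ∩ Eitan: 13:30–13:45.
Restricted to 08:15–15:00: 13:30–13:45.
Total common minutes: 15.

15 minutes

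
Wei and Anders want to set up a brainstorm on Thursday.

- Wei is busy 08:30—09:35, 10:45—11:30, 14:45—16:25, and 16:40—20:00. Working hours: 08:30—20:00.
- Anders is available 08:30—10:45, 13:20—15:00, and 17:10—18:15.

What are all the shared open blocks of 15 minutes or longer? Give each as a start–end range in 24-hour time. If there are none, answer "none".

Wei free within 08:30–20:00: 09:35–10:45, 11:30–14:45, 16:25–16:40.
Wei ∩ Anders: 09:35–10:45, 13:20–14:45.
Windows ≥ 15 min: 09:35–10:45, 13:20–14:45.

09:35–10:45, 13:20–14:45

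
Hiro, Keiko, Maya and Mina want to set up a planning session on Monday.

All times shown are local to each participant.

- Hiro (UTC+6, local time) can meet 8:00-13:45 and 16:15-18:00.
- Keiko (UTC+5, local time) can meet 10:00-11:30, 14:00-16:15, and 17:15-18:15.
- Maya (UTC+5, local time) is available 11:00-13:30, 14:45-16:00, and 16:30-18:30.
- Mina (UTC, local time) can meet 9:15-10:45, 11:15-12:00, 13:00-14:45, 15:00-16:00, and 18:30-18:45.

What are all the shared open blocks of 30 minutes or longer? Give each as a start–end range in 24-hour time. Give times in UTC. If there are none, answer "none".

10:15–10:45

Hiro → UTC: 02:00–07:45, 10:15–12:00.
Keiko → UTC: 05:00–06:30, 09:00–11:15, 12:15–13:15.
Maya → UTC: 06:00–08:30, 09:45–11:00, 11:30–13:30.
Mina → UTC: 09:15–10:45, 11:15–12:00, 13:00–14:45, 15:00–16:00, 18:30–18:45.
Hiro ∩ Keiko: 05:00–06:30, 10:15–11:15.
Hiro ∩ Keiko ∩ Maya: 06:00–06:30, 10:15–11:00.
Hiro ∩ Keiko ∩ Maya ∩ Mina: 10:15–10:45.
Windows ≥ 30 min: 10:15–10:45.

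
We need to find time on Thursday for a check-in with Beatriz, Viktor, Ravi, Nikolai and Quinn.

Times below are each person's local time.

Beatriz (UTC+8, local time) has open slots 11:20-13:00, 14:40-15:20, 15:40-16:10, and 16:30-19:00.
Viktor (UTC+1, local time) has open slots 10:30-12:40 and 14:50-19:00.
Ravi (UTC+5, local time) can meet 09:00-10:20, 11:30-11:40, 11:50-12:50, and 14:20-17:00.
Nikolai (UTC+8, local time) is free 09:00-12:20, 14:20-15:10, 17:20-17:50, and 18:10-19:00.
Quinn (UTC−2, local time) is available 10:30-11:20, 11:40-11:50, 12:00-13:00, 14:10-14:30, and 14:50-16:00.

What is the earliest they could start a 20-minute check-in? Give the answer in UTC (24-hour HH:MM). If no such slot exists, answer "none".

Beatriz → UTC: 03:20–05:00, 06:40–07:20, 07:40–08:10, 08:30–11:00.
Viktor → UTC: 09:30–11:40, 13:50–18:00.
Ravi → UTC: 04:00–05:20, 06:30–06:40, 06:50–07:50, 09:20–12:00.
Nikolai → UTC: 01:00–04:20, 06:20–07:10, 09:20–09:50, 10:10–11:00.
Quinn → UTC: 12:30–13:20, 13:40–13:50, 14:00–15:00, 16:10–16:30, 16:50–18:00.
Beatriz ∩ Viktor: 09:30–11:00.
Beatriz ∩ Viktor ∩ Ravi: 09:30–11:00.
Beatriz ∩ Viktor ∩ Ravi ∩ Nikolai: 09:30–09:50, 10:10–11:00.
Beatriz ∩ Viktor ∩ Ravi ∩ Nikolai ∩ Quinn: (none).
Windows ≥ 20 min: (none).

none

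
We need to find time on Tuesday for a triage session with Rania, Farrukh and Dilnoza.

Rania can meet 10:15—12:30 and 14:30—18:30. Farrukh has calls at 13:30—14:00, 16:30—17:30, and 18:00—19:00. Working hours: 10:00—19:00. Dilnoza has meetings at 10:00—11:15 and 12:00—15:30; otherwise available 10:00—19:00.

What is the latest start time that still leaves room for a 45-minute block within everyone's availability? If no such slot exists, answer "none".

Farrukh free within 10:00–19:00: 10:00–13:30, 14:00–16:30, 17:30–18:00.
Dilnoza free within 10:00–19:00: 11:15–12:00, 15:30–19:00.
Rania ∩ Farrukh: 10:15–12:30, 14:30–16:30, 17:30–18:00.
Rania ∩ Farrukh ∩ Dilnoza: 11:15–12:00, 15:30–16:30, 17:30–18:00.
Windows ≥ 45 min: 11:15–12:00, 15:30–16:30.
Latest start in the last window 15:30–16:30 is 16:30 − 45 min = 15:45.

15:45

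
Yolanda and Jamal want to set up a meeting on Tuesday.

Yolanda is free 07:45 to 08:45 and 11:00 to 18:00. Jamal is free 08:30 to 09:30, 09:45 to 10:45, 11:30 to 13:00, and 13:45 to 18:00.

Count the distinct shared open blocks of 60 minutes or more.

2

Yolanda ∩ Jamal: 08:30–08:45, 11:30–13:00, 13:45–18:00.
Windows ≥ 60 min: 11:30–13:00, 13:45–18:00.
That's 2 windows.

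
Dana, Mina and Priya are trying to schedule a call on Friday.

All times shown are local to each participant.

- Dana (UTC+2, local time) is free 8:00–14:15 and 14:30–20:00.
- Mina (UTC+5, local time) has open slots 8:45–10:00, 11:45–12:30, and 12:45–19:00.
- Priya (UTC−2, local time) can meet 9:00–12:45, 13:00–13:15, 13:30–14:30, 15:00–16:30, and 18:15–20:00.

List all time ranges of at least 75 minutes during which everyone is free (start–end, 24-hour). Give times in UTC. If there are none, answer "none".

Dana → UTC: 06:00–12:15, 12:30–18:00.
Mina → UTC: 03:45–05:00, 06:45–07:30, 07:45–14:00.
Priya → UTC: 11:00–14:45, 15:00–15:15, 15:30–16:30, 17:00–18:30, 20:15–22:00.
Dana ∩ Mina: 06:45–07:30, 07:45–12:15, 12:30–14:00.
Dana ∩ Mina ∩ Priya: 11:00–12:15, 12:30–14:00.
Windows ≥ 75 min: 11:00–12:15, 12:30–14:00.

11:00–12:15, 12:30–14:00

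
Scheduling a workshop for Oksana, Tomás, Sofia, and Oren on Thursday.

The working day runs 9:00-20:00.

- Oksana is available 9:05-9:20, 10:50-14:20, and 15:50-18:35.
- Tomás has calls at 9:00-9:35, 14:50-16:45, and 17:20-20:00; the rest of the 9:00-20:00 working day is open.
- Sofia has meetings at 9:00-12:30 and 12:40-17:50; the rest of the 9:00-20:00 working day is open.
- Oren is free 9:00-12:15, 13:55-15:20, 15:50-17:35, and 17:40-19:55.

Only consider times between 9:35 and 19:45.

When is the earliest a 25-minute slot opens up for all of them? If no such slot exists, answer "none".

Tomás free within 09:00–20:00: 09:35–14:50, 16:45–17:20.
Sofia free within 09:00–20:00: 12:30–12:40, 17:50–20:00.
Oksana ∩ Tomás: 10:50–14:20, 16:45–17:20.
Oksana ∩ Tomás ∩ Sofia: 12:30–12:40.
Oksana ∩ Tomás ∩ Sofia ∩ Oren: (none).
Restricted to 09:35–19:45: (none).
Windows ≥ 25 min: (none).

none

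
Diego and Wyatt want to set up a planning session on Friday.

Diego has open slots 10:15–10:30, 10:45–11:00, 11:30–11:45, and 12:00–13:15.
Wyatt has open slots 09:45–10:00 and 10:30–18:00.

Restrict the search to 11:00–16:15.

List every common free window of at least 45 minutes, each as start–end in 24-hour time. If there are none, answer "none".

12:00–13:15

Diego ∩ Wyatt: 10:45–11:00, 11:30–11:45, 12:00–13:15.
Restricted to 11:00–16:15: 11:30–11:45, 12:00–13:15.
Windows ≥ 45 min: 12:00–13:15.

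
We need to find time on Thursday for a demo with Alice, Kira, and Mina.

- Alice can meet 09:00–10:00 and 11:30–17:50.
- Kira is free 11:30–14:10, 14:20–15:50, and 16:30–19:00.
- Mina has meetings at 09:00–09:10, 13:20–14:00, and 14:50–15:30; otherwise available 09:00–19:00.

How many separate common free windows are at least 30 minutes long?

3

Mina free within 09:00–19:00: 09:10–13:20, 14:00–14:50, 15:30–19:00.
Alice ∩ Kira: 11:30–14:10, 14:20–15:50, 16:30–17:50.
Alice ∩ Kira ∩ Mina: 11:30–13:20, 14:00–14:10, 14:20–14:50, 15:30–15:50, 16:30–17:50.
Windows ≥ 30 min: 11:30–13:20, 14:20–14:50, 16:30–17:50.
That's 3 windows.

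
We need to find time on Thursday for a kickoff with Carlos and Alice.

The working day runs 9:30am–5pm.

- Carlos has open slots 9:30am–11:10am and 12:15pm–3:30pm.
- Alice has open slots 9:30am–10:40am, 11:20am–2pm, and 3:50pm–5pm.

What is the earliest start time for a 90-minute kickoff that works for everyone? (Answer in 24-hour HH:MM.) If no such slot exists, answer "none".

12:15

Carlos ∩ Alice: 09:30–10:40, 12:15–14:00.
Windows ≥ 90 min: 12:15–14:00.
Earliest such window starts at 12:15.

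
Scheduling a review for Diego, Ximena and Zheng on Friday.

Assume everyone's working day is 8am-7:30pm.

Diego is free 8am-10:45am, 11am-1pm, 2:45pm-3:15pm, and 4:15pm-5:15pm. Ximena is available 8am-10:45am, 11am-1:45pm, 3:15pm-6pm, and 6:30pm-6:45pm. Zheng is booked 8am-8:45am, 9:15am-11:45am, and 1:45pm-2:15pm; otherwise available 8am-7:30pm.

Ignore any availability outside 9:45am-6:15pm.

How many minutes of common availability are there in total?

Zheng free within 08:00–19:30: 08:45–09:15, 11:45–13:45, 14:15–19:30.
Diego ∩ Ximena: 08:00–10:45, 11:00–13:00, 16:15–17:15.
Diego ∩ Ximena ∩ Zheng: 08:45–09:15, 11:45–13:00, 16:15–17:15.
Restricted to 09:45–18:15: 11:45–13:00, 16:15–17:15.
Total common minutes: 75 + 60 = 135.

135 minutes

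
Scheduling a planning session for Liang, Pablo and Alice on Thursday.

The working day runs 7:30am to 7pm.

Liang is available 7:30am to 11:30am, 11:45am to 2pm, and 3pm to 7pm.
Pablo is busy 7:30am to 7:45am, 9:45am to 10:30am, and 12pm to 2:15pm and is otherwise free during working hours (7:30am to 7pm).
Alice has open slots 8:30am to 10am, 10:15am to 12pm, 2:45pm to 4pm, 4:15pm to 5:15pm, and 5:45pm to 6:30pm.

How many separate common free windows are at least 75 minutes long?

1

Pablo free within 07:30–19:00: 07:45–09:45, 10:30–12:00, 14:15–19:00.
Liang ∩ Pablo: 07:45–09:45, 10:30–11:30, 11:45–12:00, 15:00–19:00.
Liang ∩ Pablo ∩ Alice: 08:30–09:45, 10:30–11:30, 11:45–12:00, 15:00–16:00, 16:15–17:15, 17:45–18:30.
Windows ≥ 75 min: 08:30–09:45.
That's 1 window.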